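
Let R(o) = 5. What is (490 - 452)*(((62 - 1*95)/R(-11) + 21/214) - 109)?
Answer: -2348153/535 ≈ -4389.1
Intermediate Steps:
(490 - 452)*(((62 - 1*95)/R(-11) + 21/214) - 109) = (490 - 452)*(((62 - 1*95)/5 + 21/214) - 109) = 38*(((62 - 95)*(⅕) + 21*(1/214)) - 109) = 38*((-33*⅕ + 21/214) - 109) = 38*((-33/5 + 21/214) - 109) = 38*(-6957/1070 - 109) = 38*(-123587/1070) = -2348153/535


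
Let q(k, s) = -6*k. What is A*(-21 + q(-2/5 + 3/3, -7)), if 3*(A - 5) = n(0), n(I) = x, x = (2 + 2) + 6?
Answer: -205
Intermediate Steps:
x = 10 (x = 4 + 6 = 10)
n(I) = 10
A = 25/3 (A = 5 + (1/3)*10 = 5 + 10/3 = 25/3 ≈ 8.3333)
A*(-21 + q(-2/5 + 3/3, -7)) = 25*(-21 - 6*(-2/5 + 3/3))/3 = 25*(-21 - 6*(-2*1/5 + 3*(1/3)))/3 = 25*(-21 - 6*(-2/5 + 1))/3 = 25*(-21 - 6*3/5)/3 = 25*(-21 - 18/5)/3 = (25/3)*(-123/5) = -205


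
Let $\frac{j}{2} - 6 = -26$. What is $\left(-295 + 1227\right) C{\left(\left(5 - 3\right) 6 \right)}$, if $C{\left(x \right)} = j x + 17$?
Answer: $-431516$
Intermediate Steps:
$j = -40$ ($j = 12 + 2 \left(-26\right) = 12 - 52 = -40$)
$C{\left(x \right)} = 17 - 40 x$ ($C{\left(x \right)} = - 40 x + 17 = 17 - 40 x$)
$\left(-295 + 1227\right) C{\left(\left(5 - 3\right) 6 \right)} = \left(-295 + 1227\right) \left(17 - 40 \left(5 - 3\right) 6\right) = 932 \left(17 - 40 \cdot 2 \cdot 6\right) = 932 \left(17 - 480\right) = 932 \left(-463\right) = -431516$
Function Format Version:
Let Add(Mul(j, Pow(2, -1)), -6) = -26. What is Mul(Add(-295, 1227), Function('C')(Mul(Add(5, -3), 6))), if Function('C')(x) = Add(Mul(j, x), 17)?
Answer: -431516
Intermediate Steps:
j = -40 (j = Add(12, Mul(2, -26)) = Add(12, -52) = -40)
Function('C')(x) = Add(17, Mul(-40, x)) (Function('C')(x) = Add(Mul(-40, x), 17) = Add(17, Mul(-40, x)))
Mul(Add(-295, 1227), Function('C')(Mul(Add(5, -3), 6))) = Mul(Add(-295, 1227), Add(17, Mul(-40, Mul(Add(5, -3), 6)))) = Mul(932, Add(17, Mul(-40, Mul(2, 6)))) = Mul(932, Add(17, Mul(-40, 12))) = Mul(932, Add(17, -480)) = Mul(932, -463) = -431516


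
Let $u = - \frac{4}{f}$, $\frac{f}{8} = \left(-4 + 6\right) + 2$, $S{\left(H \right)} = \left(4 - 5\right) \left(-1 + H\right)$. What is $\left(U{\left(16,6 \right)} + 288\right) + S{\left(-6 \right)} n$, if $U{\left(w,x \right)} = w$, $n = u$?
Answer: $\frac{2425}{8} \approx 303.13$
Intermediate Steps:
$S{\left(H \right)} = 1 - H$ ($S{\left(H \right)} = - (-1 + H) = 1 - H$)
$f = 32$ ($f = 8 \left(\left(-4 + 6\right) + 2\right) = 8 \left(2 + 2\right) = 8 \cdot 4 = 32$)
$u = - \frac{1}{8}$ ($u = - \frac{4}{32} = \left(-4\right) \frac{1}{32} = - \frac{1}{8} \approx -0.125$)
$n = - \frac{1}{8} \approx -0.125$
$\left(U{\left(16,6 \right)} + 288\right) + S{\left(-6 \right)} n = \left(16 + 288\right) + \left(1 - -6\right) \left(- \frac{1}{8}\right) = 304 + \left(1 + 6\right) \left(- \frac{1}{8}\right) = 304 + 7 \left(- \frac{1}{8}\right) = 304 - \frac{7}{8} = \frac{2425}{8}$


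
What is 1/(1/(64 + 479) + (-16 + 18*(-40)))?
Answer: -543/399647 ≈ -0.0013587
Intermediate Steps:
1/(1/(64 + 479) + (-16 + 18*(-40))) = 1/(1/543 + (-16 - 720)) = 1/(1/543 - 736) = 1/(-399647/543) = -543/399647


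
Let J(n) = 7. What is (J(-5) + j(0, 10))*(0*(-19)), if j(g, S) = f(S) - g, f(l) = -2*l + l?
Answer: 0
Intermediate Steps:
f(l) = -l
j(g, S) = -S - g
(J(-5) + j(0, 10))*(0*(-19)) = (7 + (-1*10 - 1*0))*(0*(-19)) = (7 + (-10 + 0))*0 = (7 - 10)*0 = -3*0 = 0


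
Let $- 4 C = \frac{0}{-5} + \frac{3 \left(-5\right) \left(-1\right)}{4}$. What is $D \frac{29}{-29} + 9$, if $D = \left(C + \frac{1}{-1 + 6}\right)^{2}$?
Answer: $\frac{54119}{6400} \approx 8.4561$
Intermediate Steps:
$C = - \frac{15}{16}$ ($C = - \frac{\frac{0}{-5} + \frac{3 \left(-5\right) \left(-1\right)}{4}}{4} = - \frac{0 \left(- \frac{1}{5}\right) + \left(-15\right) \left(-1\right) \frac{1}{4}}{4} = - \frac{0 + 15 \cdot \frac{1}{4}}{4} = - \frac{0 + \frac{15}{4}}{4} = \left(- \frac{1}{4}\right) \frac{15}{4} = - \frac{15}{16} \approx -0.9375$)
$D = \frac{3481}{6400}$ ($D = \left(- \frac{15}{16} + \frac{1}{-1 + 6}\right)^{2} = \left(- \frac{15}{16} + \frac{1}{5}\right)^{2} = \left(- \frac{59}{80}\right)^{2} = \frac{3481}{6400} \approx 0.54391$)
$D \frac{29}{-29} + 9 = \frac{3481 \frac{29}{-29}}{6400} + 9 = \frac{3481 \cdot 29 \left(- \frac{1}{29}\right)}{6400} + 9 = \frac{3481}{6400} \left(-1\right) + 9 = - \frac{3481}{6400} + 9 = \frac{54119}{6400}$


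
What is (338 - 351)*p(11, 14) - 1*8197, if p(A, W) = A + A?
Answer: -8483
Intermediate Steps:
p(A, W) = 2*A
(338 - 351)*p(11, 14) - 1*8197 = (338 - 351)*(2*11) - 1*8197 = -13*22 - 8197 = -286 - 8197 = -8483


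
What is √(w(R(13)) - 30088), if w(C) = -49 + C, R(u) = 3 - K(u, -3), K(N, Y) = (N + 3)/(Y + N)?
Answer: 3*I*√83710/5 ≈ 173.6*I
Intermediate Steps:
K(N, Y) = (3 + N)/(N + Y)
R(u) = 3 - (3 + u)/(-3 + u) (R(u) = 3 - (3 + u)/(u - 3) = 3 - (3 + u)/(-3 + u))
√(w(R(13)) - 30088) = √((-49 + 2*(-6 + 13)/(-3 + 13)) - 30088) = √((-49 + 2*7/10) - 30088) = √((-49 + 2*(⅒)*7) - 30088) = √((-49 + 7/5) - 30088) = √(-238/5 - 30088) = √(-150678/5) = 3*I*√83710/5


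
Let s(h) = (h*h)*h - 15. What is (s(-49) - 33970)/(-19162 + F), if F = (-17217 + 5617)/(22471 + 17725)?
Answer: 108840719/13754417 ≈ 7.9131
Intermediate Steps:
s(h) = -15 + h**3 (s(h) = h**2*h - 15 = h**3 - 15 = -15 + h**3)
F = -2900/10049 (F = -11600/40196 = -11600*1/40196 = -2900/10049 ≈ -0.28859)
(s(-49) - 33970)/(-19162 + F) = ((-15 + (-49)**3) - 33970)/(-19162 - 2900/10049) = ((-15 - 117649) - 33970)/(-192561838/10049) = (-117664 - 33970)*(-10049/192561838) = -151634*(-10049/192561838) = 108840719/13754417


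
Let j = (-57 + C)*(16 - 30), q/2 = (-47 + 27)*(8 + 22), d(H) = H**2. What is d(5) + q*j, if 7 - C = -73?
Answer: 386425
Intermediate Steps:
C = 80 (C = 7 - 1*(-73) = 7 + 73 = 80)
q = -1200 (q = 2*((-47 + 27)*(8 + 22)) = 2*(-20*30) = 2*(-600) = -1200)
j = -322 (j = (-57 + 80)*(16 - 30) = 23*(-14) = -322)
d(5) + q*j = 5**2 - 1200*(-322) = 25 + 386400 = 386425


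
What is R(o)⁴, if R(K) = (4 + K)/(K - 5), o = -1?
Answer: 1/16 ≈ 0.062500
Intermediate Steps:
R(K) = (4 + K)/(-5 + K)
R(o)⁴ = ((4 - 1)/(-5 - 1))⁴ = (3/(-6))⁴ = (-⅙*3)⁴ = (-½)⁴ = 1/16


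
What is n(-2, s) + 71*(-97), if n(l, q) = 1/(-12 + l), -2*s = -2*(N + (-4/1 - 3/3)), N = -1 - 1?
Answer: -96419/14 ≈ -6887.1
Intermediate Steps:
N = -2
s = -7 (s = -(-1)*(-2 + (-4/1 - 3/3)) = -(-1)*(-2 + (-4*1 - 3*⅓)) = -(-1)*(-2 + (-4 - 1)) = -(-1)*(-2 - 5) = -(-1)*(-7) = -½*14 = -7)
n(-2, s) + 71*(-97) = 1/(-12 - 2) + 71*(-97) = 1/(-14) - 6887 = -1/14 - 6887 = -96419/14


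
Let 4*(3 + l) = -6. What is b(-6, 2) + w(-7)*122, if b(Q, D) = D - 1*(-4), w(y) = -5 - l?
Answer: -55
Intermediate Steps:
l = -9/2 (l = -3 + (¼)*(-6) = -3 - 3/2 = -9/2 ≈ -4.5000)
w(y) = -½ (w(y) = -5 - 1*(-9/2) = -5 + 9/2 = -½)
b(Q, D) = 4 + D (b(Q, D) = D + 4 = 4 + D)
b(-6, 2) + w(-7)*122 = (4 + 2) - ½*122 = 6 - 61 = -55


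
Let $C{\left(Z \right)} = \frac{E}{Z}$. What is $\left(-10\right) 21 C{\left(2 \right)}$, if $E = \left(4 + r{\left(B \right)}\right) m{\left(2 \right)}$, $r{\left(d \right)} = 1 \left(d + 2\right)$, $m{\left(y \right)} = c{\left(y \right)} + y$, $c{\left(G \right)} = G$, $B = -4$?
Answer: $-840$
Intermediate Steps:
$m{\left(y \right)} = 2 y$ ($m{\left(y \right)} = y + y = 2 y$)
$r{\left(d \right)} = 2 + d$ ($r{\left(d \right)} = 1 \left(2 + d\right) = 2 + d$)
$E = 8$ ($E = \left(4 + \left(2 - 4\right)\right) 2 \cdot 2 = \left(4 - 2\right) 4 = 2 \cdot 4 = 8$)
$C{\left(Z \right)} = \frac{8}{Z}$
$\left(-10\right) 21 C{\left(2 \right)} = \left(-10\right) 21 \cdot \frac{8}{2} = - 210 \cdot 8 \cdot \frac{1}{2} = \left(-210\right) 4 = -840$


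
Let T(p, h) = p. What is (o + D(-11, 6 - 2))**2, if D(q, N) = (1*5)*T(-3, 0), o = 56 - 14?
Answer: 729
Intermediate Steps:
o = 42
D(q, N) = -15 (D(q, N) = (1*5)*(-3) = 5*(-3) = -15)
(o + D(-11, 6 - 2))**2 = (42 - 15)**2 = 27**2 = 729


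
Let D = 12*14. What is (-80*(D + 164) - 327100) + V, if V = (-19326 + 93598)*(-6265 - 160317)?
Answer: -12372731964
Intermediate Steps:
V = -12372378304 (V = 74272*(-166582) = -12372378304)
D = 168
(-80*(D + 164) - 327100) + V = (-80*(168 + 164) - 327100) - 12372378304 = (-80*332 - 327100) - 12372378304 = (-26560 - 327100) - 12372378304 = -353660 - 12372378304 = -12372731964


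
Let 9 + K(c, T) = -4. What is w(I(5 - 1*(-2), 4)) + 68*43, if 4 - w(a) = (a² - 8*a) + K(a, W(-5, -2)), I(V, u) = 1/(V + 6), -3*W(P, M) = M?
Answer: 497132/169 ≈ 2941.6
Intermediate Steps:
W(P, M) = -M/3
K(c, T) = -13 (K(c, T) = -9 - 4 = -13)
I(V, u) = 1/(6 + V)
w(a) = 17 - a² + 8*a (w(a) = 4 - ((a² - 8*a) - 13) = 4 - (-13 + a² - 8*a) = 4 + (13 - a² + 8*a) = 17 - a² + 8*a)
w(I(5 - 1*(-2), 4)) + 68*43 = (17 - (1/(6 + (5 - 1*(-2))))² + 8/(6 + (5 - 1*(-2)))) + 68*43 = (17 - (1/(6 + (5 + 2)))² + 8/(6 + (5 + 2))) + 2924 = (17 - (1/(6 + 7))² + 8/(6 + 7)) + 2924 = (17 - (1/13)² + 8/13) + 2924 = (17 - (1/13)² + 8*(1/13)) + 2924 = (17 - 1*1/169 + 8/13) + 2924 = (17 - 1/169 + 8/13) + 2924 = 2976/169 + 2924 = 497132/169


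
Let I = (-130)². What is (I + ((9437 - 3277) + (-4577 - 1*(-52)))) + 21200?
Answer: 39735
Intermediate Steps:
I = 16900
(I + ((9437 - 3277) + (-4577 - 1*(-52)))) + 21200 = (16900 + ((9437 - 3277) + (-4577 - 1*(-52)))) + 21200 = (16900 + (6160 + (-4577 + 52))) + 21200 = (16900 + (6160 - 4525)) + 21200 = (16900 + 1635) + 21200 = 18535 + 21200 = 39735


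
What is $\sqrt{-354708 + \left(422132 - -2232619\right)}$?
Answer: $\sqrt{2300043} \approx 1516.6$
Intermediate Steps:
$\sqrt{-354708 + \left(422132 - -2232619\right)} = \sqrt{-354708 + \left(422132 + 2232619\right)} = \sqrt{-354708 + 2654751} = \sqrt{2300043}$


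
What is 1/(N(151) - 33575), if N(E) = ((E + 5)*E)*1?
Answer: -1/10019 ≈ -9.9810e-5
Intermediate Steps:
N(E) = E*(5 + E) (N(E) = ((5 + E)*E)*1 = (E*(5 + E))*1 = E*(5 + E))
1/(N(151) - 33575) = 1/(151*(5 + 151) - 33575) = 1/(151*156 - 33575) = 1/(23556 - 33575) = 1/(-10019) = -1/10019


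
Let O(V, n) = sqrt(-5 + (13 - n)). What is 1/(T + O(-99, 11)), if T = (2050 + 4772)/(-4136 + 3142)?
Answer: -565089/4125316 - 247009*I*sqrt(3)/12375948 ≈ -0.13698 - 0.03457*I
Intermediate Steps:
O(V, n) = sqrt(8 - n)
T = -3411/497 (T = 6822/(-994) = 6822*(-1/994) = -3411/497 ≈ -6.8632)
1/(T + O(-99, 11)) = 1/(-3411/497 + sqrt(8 - 1*11)) = 1/(-3411/497 + sqrt(8 - 11)) = 1/(-3411/497 + sqrt(-3)) = 1/(-3411/497 + I*sqrt(3))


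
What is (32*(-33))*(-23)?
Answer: 24288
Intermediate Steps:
(32*(-33))*(-23) = -1056*(-23) = 24288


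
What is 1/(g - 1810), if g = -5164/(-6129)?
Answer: -6129/11088326 ≈ -0.00055274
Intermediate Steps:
g = 5164/6129 (g = -5164*(-1/6129) = 5164/6129 ≈ 0.84255)
1/(g - 1810) = 1/(5164/6129 - 1810) = 1/(-11088326/6129) = -6129/11088326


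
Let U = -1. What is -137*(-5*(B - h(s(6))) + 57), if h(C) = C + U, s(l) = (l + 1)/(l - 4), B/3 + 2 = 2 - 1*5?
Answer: -39593/2 ≈ -19797.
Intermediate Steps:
B = -15 (B = -6 + 3*(2 - 1*5) = -6 + 3*(2 - 5) = -6 + 3*(-3) = -6 - 9 = -15)
s(l) = (1 + l)/(-4 + l)
h(C) = -1 + C (h(C) = C - 1 = -1 + C)
-137*(-5*(B - h(s(6))) + 57) = -137*(-5*(-15 - (-1 + (1 + 6)/(-4 + 6))) + 57) = -137*(-5*(-15 - (-1 + 7/2)) + 57) = -137*(-5*(-15 - 1*5/2) + 57) = -137*(-5*(-15 - 5/2) + 57) = -137*(-5*(-35/2) + 57) = -137*(175/2 + 57) = -137*289/2 = -39593/2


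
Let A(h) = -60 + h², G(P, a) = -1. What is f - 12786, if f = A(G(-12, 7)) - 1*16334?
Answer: -29179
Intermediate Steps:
f = -16393 (f = (-60 + (-1)²) - 1*16334 = (-60 + 1) - 16334 = -59 - 16334 = -16393)
f - 12786 = -16393 - 12786 = -29179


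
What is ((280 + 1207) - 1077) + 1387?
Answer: 1797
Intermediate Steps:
((280 + 1207) - 1077) + 1387 = (1487 - 1077) + 1387 = 410 + 1387 = 1797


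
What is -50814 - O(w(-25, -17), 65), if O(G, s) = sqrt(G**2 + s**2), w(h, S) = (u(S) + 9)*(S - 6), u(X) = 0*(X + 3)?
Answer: -50814 - sqrt(47074) ≈ -51031.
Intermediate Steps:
u(X) = 0 (u(X) = 0*(3 + X) = 0)
w(h, S) = -54 + 9*S (w(h, S) = (0 + 9)*(S - 6) = 9*(-6 + S) = -54 + 9*S)
-50814 - O(w(-25, -17), 65) = -50814 - sqrt((-54 + 9*(-17))**2 + 65**2) = -50814 - sqrt((-54 - 153)**2 + 4225) = -50814 - sqrt((-207)**2 + 4225) = -50814 - sqrt(42849 + 4225) = -50814 - sqrt(47074)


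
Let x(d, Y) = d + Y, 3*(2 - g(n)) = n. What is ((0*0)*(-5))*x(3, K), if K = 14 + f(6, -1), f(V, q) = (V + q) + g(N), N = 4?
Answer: 0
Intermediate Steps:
g(n) = 2 - n/3
f(V, q) = 2/3 + V + q (f(V, q) = (V + q) + (2 - 1/3*4) = (V + q) + (2 - 4/3) = (V + q) + 2/3 = 2/3 + V + q)
K = 59/3 (K = 14 + (2/3 + 6 - 1) = 14 + 17/3 = 59/3 ≈ 19.667)
x(d, Y) = Y + d
((0*0)*(-5))*x(3, K) = ((0*0)*(-5))*(59/3 + 3) = (0*(-5))*(68/3) = 0*(68/3) = 0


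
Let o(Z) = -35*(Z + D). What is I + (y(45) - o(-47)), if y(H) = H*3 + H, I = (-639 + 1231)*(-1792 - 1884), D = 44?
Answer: -2176117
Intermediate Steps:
I = -2176192 (I = 592*(-3676) = -2176192)
o(Z) = -1540 - 35*Z (o(Z) = -35*(Z + 44) = -35*(44 + Z) = -1540 - 35*Z)
y(H) = 4*H (y(H) = 3*H + H = 4*H)
I + (y(45) - o(-47)) = -2176192 + (4*45 - (-1540 - 35*(-47))) = -2176192 + (180 - (-1540 + 1645)) = -2176192 + (180 - 1*105) = -2176192 + (180 - 105) = -2176192 + 75 = -2176117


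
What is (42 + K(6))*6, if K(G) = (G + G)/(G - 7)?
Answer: 180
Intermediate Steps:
K(G) = 2*G/(-7 + G) (K(G) = (2*G)/(-7 + G) = 2*G/(-7 + G))
(42 + K(6))*6 = (42 + 2*6/(-7 + 6))*6 = (42 + 2*6/(-1))*6 = (42 + 2*6*(-1))*6 = (42 - 12)*6 = 30*6 = 180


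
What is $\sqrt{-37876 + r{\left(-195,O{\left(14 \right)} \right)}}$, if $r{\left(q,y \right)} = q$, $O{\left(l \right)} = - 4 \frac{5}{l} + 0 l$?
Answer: $i \sqrt{38071} \approx 195.12 i$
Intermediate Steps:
$O{\left(l \right)} = - \frac{20}{l}$ ($O{\left(l \right)} = - \frac{20}{l} + 0 = - \frac{20}{l}$)
$\sqrt{-37876 + r{\left(-195,O{\left(14 \right)} \right)}} = \sqrt{-37876 - 195} = \sqrt{-38071} = i \sqrt{38071}$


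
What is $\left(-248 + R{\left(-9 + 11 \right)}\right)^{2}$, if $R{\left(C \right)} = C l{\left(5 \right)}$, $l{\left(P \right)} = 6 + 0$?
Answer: $55696$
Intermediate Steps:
$l{\left(P \right)} = 6$
$R{\left(C \right)} = 6 C$ ($R{\left(C \right)} = C 6 = 6 C$)
$\left(-248 + R{\left(-9 + 11 \right)}\right)^{2} = \left(-248 + 6 \left(-9 + 11\right)\right)^{2} = \left(-248 + 6 \cdot 2\right)^{2} = \left(-248 + 12\right)^{2} = \left(-236\right)^{2} = 55696$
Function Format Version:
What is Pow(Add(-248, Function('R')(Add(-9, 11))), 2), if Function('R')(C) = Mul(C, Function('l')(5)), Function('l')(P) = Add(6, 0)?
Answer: 55696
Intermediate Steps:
Function('l')(P) = 6
Function('R')(C) = Mul(6, C) (Function('R')(C) = Mul(C, 6) = Mul(6, C))
Pow(Add(-248, Function('R')(Add(-9, 11))), 2) = Pow(Add(-248, Mul(6, Add(-9, 11))), 2) = Pow(Add(-248, Mul(6, 2)), 2) = Pow(Add(-248, 12), 2) = Pow(-236, 2) = 55696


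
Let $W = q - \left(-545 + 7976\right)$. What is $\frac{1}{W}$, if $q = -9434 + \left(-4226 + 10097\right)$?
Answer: $- \frac{1}{10994} \approx -9.0959 \cdot 10^{-5}$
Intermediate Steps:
$q = -3563$ ($q = -9434 + 5871 = -3563$)
$W = -10994$ ($W = -3563 - \left(-545 + 7976\right) = -3563 - 7431 = -10994$)
$\frac{1}{W} = \frac{1}{-10994} = - \frac{1}{10994}$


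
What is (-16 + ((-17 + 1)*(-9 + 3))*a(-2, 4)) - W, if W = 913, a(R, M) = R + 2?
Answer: -929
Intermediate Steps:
a(R, M) = 2 + R
(-16 + ((-17 + 1)*(-9 + 3))*a(-2, 4)) - W = (-16 + ((-17 + 1)*(-9 + 3))*(2 - 2)) - 1*913 = (-16 - 16*(-6)*0) - 913 = (-16 + 96*0) - 913 = (-16 + 0) - 913 = -16 - 913 = -929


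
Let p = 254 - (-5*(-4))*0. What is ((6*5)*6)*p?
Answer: 45720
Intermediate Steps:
p = 254 (p = 254 - 20*0 = 254 - 1*0 = 254 + 0 = 254)
((6*5)*6)*p = ((6*5)*6)*254 = (30*6)*254 = 180*254 = 45720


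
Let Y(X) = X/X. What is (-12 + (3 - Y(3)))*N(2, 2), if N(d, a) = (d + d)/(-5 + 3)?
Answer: 20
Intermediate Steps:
N(d, a) = -d (N(d, a) = (2*d)/(-2) = (2*d)*(-½) = -d)
Y(X) = 1
(-12 + (3 - Y(3)))*N(2, 2) = (-12 + (3 - 1*1))*(-1*2) = (-12 + (3 - 1))*(-2) = (-12 + 2)*(-2) = -10*(-2) = 20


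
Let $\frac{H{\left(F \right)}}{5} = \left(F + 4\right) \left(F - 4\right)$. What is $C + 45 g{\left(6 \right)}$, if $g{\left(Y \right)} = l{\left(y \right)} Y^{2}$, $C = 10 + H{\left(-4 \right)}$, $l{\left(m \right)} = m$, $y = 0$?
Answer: $10$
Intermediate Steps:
$H{\left(F \right)} = 5 \left(-4 + F\right) \left(4 + F\right)$ ($H{\left(F \right)} = 5 \left(F + 4\right) \left(F - 4\right) = 5 \left(4 + F\right) \left(-4 + F\right) = 5 \left(-4 + F\right) \left(4 + F\right)$)
$C = 10$ ($C = 10 - \left(80 - 5 \left(-4\right)^{2}\right) = 10 + \left(-80 + 5 \cdot 16\right) = 10 + \left(-80 + 80\right) = 10 + 0 = 10$)
$g{\left(Y \right)} = 0$ ($g{\left(Y \right)} = 0 Y^{2} = 0$)
$C + 45 g{\left(6 \right)} = 10 + 45 \cdot 0 = 10 + 0 = 10$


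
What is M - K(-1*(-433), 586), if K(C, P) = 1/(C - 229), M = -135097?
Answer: -27559789/204 ≈ -1.3510e+5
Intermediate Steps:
K(C, P) = 1/(-229 + C)
M - K(-1*(-433), 586) = -135097 - 1/(-229 - 1*(-433)) = -135097 - 1/(-229 + 433) = -135097 - 1/204 = -27559789/204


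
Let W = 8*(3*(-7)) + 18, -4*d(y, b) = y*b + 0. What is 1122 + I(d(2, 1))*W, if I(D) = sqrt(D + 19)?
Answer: 1122 - 75*sqrt(74) ≈ 476.83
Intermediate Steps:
d(y, b) = -b*y/4 (d(y, b) = -(y*b + 0)/4 = -(b*y + 0)/4 = -b*y/4)
I(D) = sqrt(19 + D)
W = -150 (W = 8*(-21) + 18 = -168 + 18 = -150)
1122 + I(d(2, 1))*W = 1122 + sqrt(19 - 1/4*1*2)*(-150) = 1122 + sqrt(19 - 1/2)*(-150) = 1122 + sqrt(37/2)*(-150) = 1122 + (sqrt(74)/2)*(-150) = 1122 - 75*sqrt(74)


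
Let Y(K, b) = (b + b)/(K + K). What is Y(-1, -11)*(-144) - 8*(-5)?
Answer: -1544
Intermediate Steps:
Y(K, b) = b/K (Y(K, b) = (2*b)/((2*K)) = (2*b)*(1/(2*K)) = b/K)
Y(-1, -11)*(-144) - 8*(-5) = -11/(-1)*(-144) - 8*(-5) = -11*(-1)*(-144) + 40 = 11*(-144) + 40 = -1584 + 40 = -1544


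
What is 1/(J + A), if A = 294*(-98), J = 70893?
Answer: 1/42081 ≈ 2.3764e-5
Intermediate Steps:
A = -28812
1/(J + A) = 1/(70893 - 28812) = 1/42081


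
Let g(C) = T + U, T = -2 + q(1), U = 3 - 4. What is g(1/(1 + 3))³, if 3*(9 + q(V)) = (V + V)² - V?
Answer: -1331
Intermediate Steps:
U = -1
q(V) = -9 - V/3 + 4*V²/3 (q(V) = -9 + ((V + V)² - V)/3 = -9 + ((2*V)² - V)/3 = -9 + (4*V² - V)/3 = -9 + (-V + 4*V²)/3 = -9 + (-V/3 + 4*V²/3) = -9 - V/3 + 4*V²/3)
T = -10 (T = -2 + (-9 - ⅓*1 + (4/3)*1²) = -2 + (-9 - ⅓ + (4/3)*1) = -2 + (-9 - ⅓ + 4/3) = -2 - 8 = -10)
g(C) = -11 (g(C) = -10 - 1 = -11)
g(1/(1 + 3))³ = (-11)³ = -1331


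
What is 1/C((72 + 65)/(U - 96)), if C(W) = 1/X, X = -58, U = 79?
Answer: -58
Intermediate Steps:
C(W) = -1/58 (C(W) = 1/(-58) = -1/58)
1/C((72 + 65)/(U - 96)) = 1/(-1/58) = -58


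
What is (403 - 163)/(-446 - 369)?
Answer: -48/163 ≈ -0.29448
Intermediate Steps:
(403 - 163)/(-446 - 369) = 240/(-815) = 240*(-1/815) = -48/163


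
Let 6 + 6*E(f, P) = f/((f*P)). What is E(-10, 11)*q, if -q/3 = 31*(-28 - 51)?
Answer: -159185/22 ≈ -7235.7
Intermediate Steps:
E(f, P) = -1 + 1/(6*P) (E(f, P) = -1 + (f/((f*P)))/6 = -1 + (f/((P*f)))/6 = -1 + (f*(1/(P*f)))/6 = -1 + 1/(6*P))
q = 7347 (q = -93*(-28 - 51) = -93*(-79) = -3*(-2449) = 7347)
E(-10, 11)*q = ((⅙ - 1*11)/11)*7347 = ((⅙ - 11)/11)*7347 = ((1/11)*(-65/6))*7347 = -65/66*7347 = -159185/22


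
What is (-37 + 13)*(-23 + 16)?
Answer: 168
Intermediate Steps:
(-37 + 13)*(-23 + 16) = -24*(-7) = 168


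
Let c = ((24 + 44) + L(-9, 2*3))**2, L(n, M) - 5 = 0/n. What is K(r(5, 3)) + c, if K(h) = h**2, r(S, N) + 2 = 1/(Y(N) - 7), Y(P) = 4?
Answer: 48010/9 ≈ 5334.4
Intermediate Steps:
L(n, M) = 5 (L(n, M) = 5 + 0/n = 5 + 0 = 5)
r(S, N) = -7/3 (r(S, N) = -2 + 1/(4 - 7) = -2 + 1/(-3) = -2 - 1/3 = -7/3)
c = 5329 (c = ((24 + 44) + 5)**2 = (68 + 5)**2 = 73**2 = 5329)
K(r(5, 3)) + c = (-7/3)**2 + 5329 = 49/9 + 5329 = 48010/9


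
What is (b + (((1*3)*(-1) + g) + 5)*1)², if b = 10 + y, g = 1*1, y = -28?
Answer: 225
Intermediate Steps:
g = 1
b = -18 (b = 10 - 28 = -18)
(b + (((1*3)*(-1) + g) + 5)*1)² = (-18 + (((1*3)*(-1) + 1) + 5)*1)² = (-18 + ((3*(-1) + 1) + 5)*1)² = (-18 + ((-3 + 1) + 5)*1)² = (-18 + (-2 + 5)*1)² = (-18 + 3*1)² = (-18 + 3)² = (-15)² = 225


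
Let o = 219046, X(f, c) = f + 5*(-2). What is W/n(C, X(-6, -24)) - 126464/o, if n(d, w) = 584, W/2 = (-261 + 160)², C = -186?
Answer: 1098780379/31980716 ≈ 34.358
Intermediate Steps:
X(f, c) = -10 + f (X(f, c) = f - 10 = -10 + f)
W = 20402 (W = 2*(-261 + 160)² = 2*(-101)² = 2*10201 = 20402)
W/n(C, X(-6, -24)) - 126464/o = 20402/584 - 126464/219046 = 20402*(1/584) - 126464*1/219046 = 10201/292 - 63232/109523 = 1098780379/31980716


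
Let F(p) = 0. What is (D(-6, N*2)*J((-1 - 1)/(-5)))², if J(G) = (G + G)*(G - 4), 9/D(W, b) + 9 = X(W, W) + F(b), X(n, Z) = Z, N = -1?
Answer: 46656/15625 ≈ 2.9860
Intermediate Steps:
D(W, b) = 9/(-9 + W) (D(W, b) = 9/(-9 + (W + 0)) = 9/(-9 + W))
J(G) = 2*G*(-4 + G) (J(G) = (2*G)*(-4 + G) = 2*G*(-4 + G))
(D(-6, N*2)*J((-1 - 1)/(-5)))² = ((9/(-9 - 6))*(2*((-1 - 1)/(-5))*(-4 + (-1 - 1)/(-5))))² = ((9/(-15))*(2*(-2*(-⅕))*(-4 - 2*(-⅕))))² = ((9*(-1/15))*(2*(⅖)*(-4 + ⅖)))² = (-6*2*(-18)/(5*5*5))² = (-⅗*(-72/25))² = (216/125)² = 46656/15625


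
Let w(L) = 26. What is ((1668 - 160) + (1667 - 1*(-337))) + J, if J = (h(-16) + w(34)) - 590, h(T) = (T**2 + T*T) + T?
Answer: 3444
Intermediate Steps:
h(T) = T + 2*T**2 (h(T) = (T**2 + T**2) + T = 2*T**2 + T = T + 2*T**2)
J = -68 (J = (-16*(1 + 2*(-16)) + 26) - 590 = (-16*(1 - 32) + 26) - 590 = (-16*(-31) + 26) - 590 = (496 + 26) - 590 = 522 - 590 = -68)
((1668 - 160) + (1667 - 1*(-337))) + J = ((1668 - 160) + (1667 - 1*(-337))) - 68 = (1508 + (1667 + 337)) - 68 = (1508 + 2004) - 68 = 3512 - 68 = 3444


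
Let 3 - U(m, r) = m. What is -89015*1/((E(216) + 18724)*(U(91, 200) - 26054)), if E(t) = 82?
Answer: 89015/491626452 ≈ 0.00018106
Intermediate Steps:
U(m, r) = 3 - m
-89015*1/((E(216) + 18724)*(U(91, 200) - 26054)) = -89015*1/((82 + 18724)*((3 - 1*91) - 26054)) = -89015*1/(18806*((3 - 91) - 26054)) = -89015*1/(18806*(-88 - 26054)) = -89015/(18806*(-26142)) = -89015/(-491626452) = -89015*(-1/491626452) = 89015/491626452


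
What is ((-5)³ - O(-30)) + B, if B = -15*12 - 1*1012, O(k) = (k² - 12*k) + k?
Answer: -2547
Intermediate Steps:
O(k) = k² - 11*k
B = -1192 (B = -180 - 1012 = -1192)
((-5)³ - O(-30)) + B = ((-5)³ - (-30)*(-11 - 30)) - 1192 = (-125 - (-30)*(-41)) - 1192 = (-125 - 1*1230) - 1192 = (-125 - 1230) - 1192 = -1355 - 1192 = -2547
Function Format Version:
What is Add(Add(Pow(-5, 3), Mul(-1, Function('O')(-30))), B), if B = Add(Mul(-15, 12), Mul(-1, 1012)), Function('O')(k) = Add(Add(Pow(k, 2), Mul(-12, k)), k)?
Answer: -2547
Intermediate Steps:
Function('O')(k) = Add(Pow(k, 2), Mul(-11, k))
B = -1192 (B = Add(-180, -1012) = -1192)
Add(Add(Pow(-5, 3), Mul(-1, Function('O')(-30))), B) = Add(Add(Pow(-5, 3), Mul(-1, Mul(-30, Add(-11, -30)))), -1192) = Add(Add(-125, Mul(-1, Mul(-30, -41))), -1192) = Add(Add(-125, Mul(-1, 1230)), -1192) = Add(Add(-125, -1230), -1192) = Add(-1355, -1192) = -2547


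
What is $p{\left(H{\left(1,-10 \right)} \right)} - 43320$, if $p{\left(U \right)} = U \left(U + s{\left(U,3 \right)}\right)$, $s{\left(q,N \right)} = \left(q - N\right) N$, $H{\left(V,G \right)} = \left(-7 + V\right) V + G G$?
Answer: $-8822$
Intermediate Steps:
$H{\left(V,G \right)} = G^{2} + V \left(-7 + V\right)$ ($H{\left(V,G \right)} = V \left(-7 + V\right) + G^{2} = G^{2} + V \left(-7 + V\right)$)
$s{\left(q,N \right)} = N \left(q - N\right)$
$p{\left(U \right)} = U \left(-9 + 4 U\right)$ ($p{\left(U \right)} = U \left(U + 3 \left(U - 3\right)\right) = U \left(U + 3 \left(-3 + U\right)\right) = U \left(U + \left(-9 + 3 U\right)\right) = U \left(-9 + 4 U\right)$)
$p{\left(H{\left(1,-10 \right)} \right)} - 43320 = \left(\left(-10\right)^{2} + 1^{2} - 7\right) \left(-9 + 4 \left(\left(-10\right)^{2} + 1^{2} - 7\right)\right) - 43320 = \left(100 + 1 - 7\right) \left(-9 + 4 \left(100 + 1 - 7\right)\right) - 43320 = 94 \left(-9 + 4 \cdot 94\right) - 43320 = 94 \left(-9 + 376\right) - 43320 = 94 \cdot 367 - 43320 = 34498 - 43320 = -8822$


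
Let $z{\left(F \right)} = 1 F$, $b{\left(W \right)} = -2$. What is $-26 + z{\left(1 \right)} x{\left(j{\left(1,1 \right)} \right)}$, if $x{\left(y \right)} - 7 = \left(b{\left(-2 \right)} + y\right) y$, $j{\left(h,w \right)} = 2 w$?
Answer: $-19$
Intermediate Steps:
$z{\left(F \right)} = F$
$x{\left(y \right)} = 7 + y \left(-2 + y\right)$ ($x{\left(y \right)} = 7 + \left(-2 + y\right) y = 7 + y \left(-2 + y\right)$)
$-26 + z{\left(1 \right)} x{\left(j{\left(1,1 \right)} \right)} = -26 + 1 \left(7 + \left(2 \cdot 1\right)^{2} - 2 \cdot 2 \cdot 1\right) = -26 + 1 \left(7 + 2^{2} - 4\right) = -26 + 1 \left(7 + 4 - 4\right) = -26 + 1 \cdot 7 = -26 + 7 = -19$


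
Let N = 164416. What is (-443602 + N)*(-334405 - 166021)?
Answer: 139711933236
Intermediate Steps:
(-443602 + N)*(-334405 - 166021) = (-443602 + 164416)*(-334405 - 166021) = -279186*(-500426) = 139711933236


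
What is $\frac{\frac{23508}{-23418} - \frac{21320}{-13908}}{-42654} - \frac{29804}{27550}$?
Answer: $- \frac{75667205289082}{69943886842275} \approx -1.0818$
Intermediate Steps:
$\frac{\frac{23508}{-23418} - \frac{21320}{-13908}}{-42654} - \frac{29804}{27550} = \left(23508 \left(- \frac{1}{23418}\right) - - \frac{5330}{3477}\right) \left(- \frac{1}{42654}\right) - \frac{14902}{13775} = \left(- \frac{1306}{1301} + \frac{5330}{3477}\right) \left(- \frac{1}{42654}\right) - \frac{14902}{13775} = \frac{2393368}{4523577} \left(- \frac{1}{42654}\right) - \frac{14902}{13775} = - \frac{1196684}{96474326679} - \frac{14902}{13775} = - \frac{75667205289082}{69943886842275}$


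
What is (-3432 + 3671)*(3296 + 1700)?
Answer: 1194044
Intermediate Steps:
(-3432 + 3671)*(3296 + 1700) = 239*4996 = 1194044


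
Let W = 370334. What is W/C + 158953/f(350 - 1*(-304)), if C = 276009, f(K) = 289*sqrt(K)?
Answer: 370334/276009 + 158953*sqrt(654)/189006 ≈ 22.849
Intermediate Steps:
W/C + 158953/f(350 - 1*(-304)) = 370334/276009 + 158953/((289*sqrt(350 - 1*(-304)))) = 370334*(1/276009) + 158953/((289*sqrt(350 + 304))) = 370334/276009 + 158953/((289*sqrt(654))) = 370334/276009 + 158953*(sqrt(654)/189006) = 370334/276009 + 158953*sqrt(654)/189006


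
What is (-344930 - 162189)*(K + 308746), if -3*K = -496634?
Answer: -721565425768/3 ≈ -2.4052e+11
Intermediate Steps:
K = 496634/3 (K = -⅓*(-496634) = 496634/3 ≈ 1.6554e+5)
(-344930 - 162189)*(K + 308746) = (-344930 - 162189)*(496634/3 + 308746) = -507119*1422872/3 = -721565425768/3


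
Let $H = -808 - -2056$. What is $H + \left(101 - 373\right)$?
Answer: $976$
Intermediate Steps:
$H = 1248$ ($H = -808 + 2056 = 1248$)
$H + \left(101 - 373\right) = 1248 + \left(101 - 373\right) = 1248 - 272 = 976$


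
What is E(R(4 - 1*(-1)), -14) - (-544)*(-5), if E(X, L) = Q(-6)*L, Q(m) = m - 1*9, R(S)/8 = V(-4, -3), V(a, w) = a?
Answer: -2510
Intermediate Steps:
R(S) = -32 (R(S) = 8*(-4) = -32)
Q(m) = -9 + m (Q(m) = m - 9 = -9 + m)
E(X, L) = -15*L (E(X, L) = (-9 - 6)*L = -15*L)
E(R(4 - 1*(-1)), -14) - (-544)*(-5) = -15*(-14) - (-544)*(-5) = 210 - 1*2720 = 210 - 2720 = -2510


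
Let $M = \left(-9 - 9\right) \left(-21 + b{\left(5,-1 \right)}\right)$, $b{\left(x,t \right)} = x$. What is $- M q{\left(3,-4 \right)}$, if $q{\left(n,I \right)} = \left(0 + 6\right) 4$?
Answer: $-6912$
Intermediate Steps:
$M = 288$ ($M = \left(-9 - 9\right) \left(-21 + 5\right) = \left(-18\right) \left(-16\right) = 288$)
$q{\left(n,I \right)} = 24$ ($q{\left(n,I \right)} = 6 \cdot 4 = 24$)
$- M q{\left(3,-4 \right)} = \left(-1\right) 288 \cdot 24 = \left(-288\right) 24 = -6912$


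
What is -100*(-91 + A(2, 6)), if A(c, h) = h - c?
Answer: 8700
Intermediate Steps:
-100*(-91 + A(2, 6)) = -100*(-91 + (6 - 1*2)) = -100*(-91 + (6 - 2)) = -100*(-91 + 4) = -100*(-87) = 8700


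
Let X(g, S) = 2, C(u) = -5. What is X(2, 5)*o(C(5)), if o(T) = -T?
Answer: 10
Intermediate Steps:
X(2, 5)*o(C(5)) = 2*(-1*(-5)) = 2*5 = 10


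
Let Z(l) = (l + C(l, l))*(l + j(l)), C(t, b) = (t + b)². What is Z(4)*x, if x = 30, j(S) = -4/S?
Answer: 6120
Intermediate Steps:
C(t, b) = (b + t)²
Z(l) = (l - 4/l)*(l + 4*l²) (Z(l) = (l + (l + l)²)*(l - 4/l) = (l + (2*l)²)*(l - 4/l) = (l + 4*l²)*(l - 4/l) = (l - 4/l)*(l + 4*l²))
Z(4)*x = (-4 + 4² - 16*4 + 4*4³)*30 = (-4 + 16 - 64 + 4*64)*30 = (-4 + 16 - 64 + 256)*30 = 204*30 = 6120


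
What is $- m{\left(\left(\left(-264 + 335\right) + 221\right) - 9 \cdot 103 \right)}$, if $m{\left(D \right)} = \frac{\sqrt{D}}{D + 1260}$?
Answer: $- \frac{i \sqrt{635}}{625} \approx - 0.040319 i$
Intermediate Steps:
$m{\left(D \right)} = \frac{\sqrt{D}}{1260 + D}$
$- m{\left(\left(\left(-264 + 335\right) + 221\right) - 9 \cdot 103 \right)} = - \frac{\sqrt{\left(\left(-264 + 335\right) + 221\right) - 9 \cdot 103}}{1260 + \left(\left(\left(-264 + 335\right) + 221\right) - 9 \cdot 103\right)} = - \frac{\sqrt{\left(71 + 221\right) - 927}}{1260 + \left(\left(71 + 221\right) - 927\right)} = - \frac{\sqrt{292 - 927}}{1260 + \left(292 - 927\right)} = - \frac{\sqrt{-635}}{1260 - 635} = - \frac{i \sqrt{635}}{625}$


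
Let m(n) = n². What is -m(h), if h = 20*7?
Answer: -19600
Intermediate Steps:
h = 140
-m(h) = -1*140² = -1*19600 = -19600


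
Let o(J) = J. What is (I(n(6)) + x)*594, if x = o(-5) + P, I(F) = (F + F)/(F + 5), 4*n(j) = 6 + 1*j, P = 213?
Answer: 247995/2 ≈ 1.2400e+5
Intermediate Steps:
n(j) = 3/2 + j/4 (n(j) = (6 + 1*j)/4 = (6 + j)/4 = 3/2 + j/4)
I(F) = 2*F/(5 + F) (I(F) = (2*F)/(5 + F) = 2*F/(5 + F))
x = 208 (x = -5 + 213 = 208)
(I(n(6)) + x)*594 = (2*(3/2 + (¼)*6)/(5 + (3/2 + (¼)*6)) + 208)*594 = (2*(3/2 + 3/2)/(5 + (3/2 + 3/2)) + 208)*594 = (2*3/(5 + 3) + 208)*594 = (2*3/8 + 208)*594 = (2*3*(⅛) + 208)*594 = (¾ + 208)*594 = (835/4)*594 = 247995/2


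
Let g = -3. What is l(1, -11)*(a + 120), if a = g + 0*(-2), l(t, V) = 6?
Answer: 702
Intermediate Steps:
a = -3 (a = -3 + 0*(-2) = -3 + 0 = -3)
l(1, -11)*(a + 120) = 6*(-3 + 120) = 6*117 = 702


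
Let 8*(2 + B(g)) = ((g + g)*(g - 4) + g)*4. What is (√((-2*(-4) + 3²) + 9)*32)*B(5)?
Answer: 176*√26 ≈ 897.43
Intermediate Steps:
B(g) = -2 + g/2 + g*(-4 + g) (B(g) = -2 + (((g + g)*(g - 4) + g)*4)/8 = -2 + (((2*g)*(-4 + g) + g)*4)/8 = -2 + ((2*g*(-4 + g) + g)*4)/8 = -2 + ((g + 2*g*(-4 + g))*4)/8 = -2 + (4*g + 8*g*(-4 + g))/8 = -2 + (g/2 + g*(-4 + g)) = -2 + g/2 + g*(-4 + g))
(√((-2*(-4) + 3²) + 9)*32)*B(5) = (√((-2*(-4) + 3²) + 9)*32)*(-2 + 5² - 7/2*5) = (√((8 + 9) + 9)*32)*(-2 + 25 - 35/2) = (√(17 + 9)*32)*(11/2) = (√26*32)*(11/2) = (32*√26)*(11/2) = 176*√26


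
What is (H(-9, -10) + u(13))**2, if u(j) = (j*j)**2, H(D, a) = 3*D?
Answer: 814189156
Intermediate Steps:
u(j) = j**4 (u(j) = (j**2)**2 = j**4)
(H(-9, -10) + u(13))**2 = (3*(-9) + 13**4)**2 = (-27 + 28561)**2 = 28534**2 = 814189156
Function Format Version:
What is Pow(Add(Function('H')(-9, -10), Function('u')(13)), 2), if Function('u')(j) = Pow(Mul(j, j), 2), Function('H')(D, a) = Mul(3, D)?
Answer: 814189156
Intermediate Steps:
Function('u')(j) = Pow(j, 4) (Function('u')(j) = Pow(Pow(j, 2), 2) = Pow(j, 4))
Pow(Add(Function('H')(-9, -10), Function('u')(13)), 2) = Pow(Add(Mul(3, -9), Pow(13, 4)), 2) = Pow(Add(-27, 28561), 2) = Pow(28534, 2) = 814189156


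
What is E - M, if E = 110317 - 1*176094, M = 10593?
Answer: -76370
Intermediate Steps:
E = -65777 (E = 110317 - 176094 = -65777)
E - M = -65777 - 1*10593 = -65777 - 10593 = -76370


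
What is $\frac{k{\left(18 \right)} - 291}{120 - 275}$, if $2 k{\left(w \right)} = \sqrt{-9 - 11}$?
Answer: $\frac{291}{155} - \frac{i \sqrt{5}}{155} \approx 1.8774 - 0.014426 i$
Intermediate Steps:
$k{\left(w \right)} = i \sqrt{5}$ ($k{\left(w \right)} = \frac{\sqrt{-9 - 11}}{2} = \frac{\sqrt{-20}}{2} = \frac{2 i \sqrt{5}}{2} = i \sqrt{5}$)
$\frac{k{\left(18 \right)} - 291}{120 - 275} = \frac{i \sqrt{5} - 291}{120 - 275} = \frac{-291 + i \sqrt{5}}{-155} = \left(-291 + i \sqrt{5}\right) \left(- \frac{1}{155}\right) = \frac{291}{155} - \frac{i \sqrt{5}}{155}$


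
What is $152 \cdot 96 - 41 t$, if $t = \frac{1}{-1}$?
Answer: $14633$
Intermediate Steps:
$t = -1$
$152 \cdot 96 - 41 t = 152 \cdot 96 - -41 = 14592 + 41 = 14633$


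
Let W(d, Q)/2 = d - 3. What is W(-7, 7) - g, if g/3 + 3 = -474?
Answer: 1411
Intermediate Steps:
W(d, Q) = -6 + 2*d (W(d, Q) = 2*(d - 3) = 2*(-3 + d) = -6 + 2*d)
g = -1431 (g = -9 + 3*(-474) = -9 - 1422 = -1431)
W(-7, 7) - g = (-6 + 2*(-7)) - 1*(-1431) = (-6 - 14) + 1431 = -20 + 1431 = 1411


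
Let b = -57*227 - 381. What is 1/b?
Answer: -1/13320 ≈ -7.5075e-5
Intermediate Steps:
b = -13320 (b = -12939 - 381 = -13320)
1/b = 1/(-13320) = -1/13320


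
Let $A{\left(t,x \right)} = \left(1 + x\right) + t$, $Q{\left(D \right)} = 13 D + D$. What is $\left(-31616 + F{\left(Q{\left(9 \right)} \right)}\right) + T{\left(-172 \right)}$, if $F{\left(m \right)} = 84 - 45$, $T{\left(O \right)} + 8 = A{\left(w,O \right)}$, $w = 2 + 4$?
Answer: $-31750$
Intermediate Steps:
$w = 6$
$Q{\left(D \right)} = 14 D$
$A{\left(t,x \right)} = 1 + t + x$
$T{\left(O \right)} = -1 + O$ ($T{\left(O \right)} = -8 + \left(1 + 6 + O\right) = -8 + \left(7 + O\right) = -1 + O$)
$F{\left(m \right)} = 39$ ($F{\left(m \right)} = 84 - 45 = 39$)
$\left(-31616 + F{\left(Q{\left(9 \right)} \right)}\right) + T{\left(-172 \right)} = \left(-31616 + 39\right) - 173 = -31577 - 173 = -31750$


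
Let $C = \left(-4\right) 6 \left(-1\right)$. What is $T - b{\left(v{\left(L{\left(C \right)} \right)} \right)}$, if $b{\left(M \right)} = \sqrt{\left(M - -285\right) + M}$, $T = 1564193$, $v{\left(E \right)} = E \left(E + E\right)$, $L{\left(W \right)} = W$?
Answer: $1564193 - \sqrt{2589} \approx 1.5641 \cdot 10^{6}$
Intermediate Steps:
$C = 24$ ($C = \left(-24\right) \left(-1\right) = 24$)
$v{\left(E \right)} = 2 E^{2}$ ($v{\left(E \right)} = E 2 E = 2 E^{2}$)
$b{\left(M \right)} = \sqrt{285 + 2 M}$ ($b{\left(M \right)} = \sqrt{\left(M + 285\right) + M} = \sqrt{\left(285 + M\right) + M} = \sqrt{285 + 2 M}$)
$T - b{\left(v{\left(L{\left(C \right)} \right)} \right)} = 1564193 - \sqrt{285 + 2 \cdot 2 \cdot 24^{2}} = 1564193 - \sqrt{285 + 2 \cdot 2 \cdot 576} = 1564193 - \sqrt{285 + 2 \cdot 1152} = 1564193 - \sqrt{285 + 2304} = 1564193 - \sqrt{2589}$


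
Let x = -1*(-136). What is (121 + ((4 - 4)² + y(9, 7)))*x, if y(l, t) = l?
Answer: 17680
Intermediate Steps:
x = 136
(121 + ((4 - 4)² + y(9, 7)))*x = (121 + ((4 - 4)² + 9))*136 = (121 + (0² + 9))*136 = (121 + (0 + 9))*136 = (121 + 9)*136 = 130*136 = 17680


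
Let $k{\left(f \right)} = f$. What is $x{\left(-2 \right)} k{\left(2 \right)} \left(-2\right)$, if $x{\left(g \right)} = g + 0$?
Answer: $8$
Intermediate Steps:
$x{\left(g \right)} = g$
$x{\left(-2 \right)} k{\left(2 \right)} \left(-2\right) = \left(-2\right) 2 \left(-2\right) = \left(-4\right) \left(-2\right) = 8$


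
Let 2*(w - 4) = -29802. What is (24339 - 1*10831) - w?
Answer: 28405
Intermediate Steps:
w = -14897 (w = 4 + (1/2)*(-29802) = 4 - 14901 = -14897)
(24339 - 1*10831) - w = (24339 - 1*10831) - 1*(-14897) = (24339 - 10831) + 14897 = 13508 + 14897 = 28405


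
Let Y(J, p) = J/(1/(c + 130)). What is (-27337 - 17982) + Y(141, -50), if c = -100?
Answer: -41089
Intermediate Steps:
Y(J, p) = 30*J (Y(J, p) = J/(1/(-100 + 130)) = J/(1/30) = J*30 = 30*J)
(-27337 - 17982) + Y(141, -50) = (-27337 - 17982) + 30*141 = -45319 + 4230 = -41089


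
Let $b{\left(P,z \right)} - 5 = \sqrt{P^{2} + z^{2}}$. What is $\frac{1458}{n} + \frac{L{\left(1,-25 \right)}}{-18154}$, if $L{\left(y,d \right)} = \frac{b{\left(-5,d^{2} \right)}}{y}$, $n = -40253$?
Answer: $- \frac{26669797}{730752962} - \frac{5 \sqrt{15626}}{18154} \approx -0.070925$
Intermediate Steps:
$b{\left(P,z \right)} = 5 + \sqrt{P^{2} + z^{2}}$
$L{\left(y,d \right)} = \frac{5 + \sqrt{25 + d^{4}}}{y}$ ($L{\left(y,d \right)} = \frac{5 + \sqrt{\left(-5\right)^{2} + \left(d^{2}\right)^{2}}}{y} = \frac{5 + \sqrt{25 + d^{4}}}{y}$)
$\frac{1458}{n} + \frac{L{\left(1,-25 \right)}}{-18154} = \frac{1458}{-40253} + \frac{1^{-1} \left(5 + \sqrt{25 + \left(-25\right)^{4}}\right)}{-18154} = 1458 \left(- \frac{1}{40253}\right) + 1 \left(5 + \sqrt{25 + 390625}\right) \left(- \frac{1}{18154}\right) = - \frac{1458}{40253} + 1 \left(5 + \sqrt{390650}\right) \left(- \frac{1}{18154}\right) = - \frac{1458}{40253} + 1 \left(5 + 5 \sqrt{15626}\right) \left(- \frac{1}{18154}\right) = - \frac{1458}{40253} + \left(5 + 5 \sqrt{15626}\right) \left(- \frac{1}{18154}\right) = - \frac{1458}{40253} - \left(\frac{5}{18154} + \frac{5 \sqrt{15626}}{18154}\right) = - \frac{26669797}{730752962} - \frac{5 \sqrt{15626}}{18154}$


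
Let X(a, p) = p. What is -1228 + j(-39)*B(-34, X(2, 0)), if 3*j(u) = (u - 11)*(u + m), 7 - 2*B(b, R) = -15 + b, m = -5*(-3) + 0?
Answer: 9972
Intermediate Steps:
m = 15 (m = 15 + 0 = 15)
B(b, R) = 11 - b/2 (B(b, R) = 7/2 - (-15 + b)/2 = 7/2 + (15/2 - b/2) = 11 - b/2)
j(u) = (-11 + u)*(15 + u)/3 (j(u) = ((u - 11)*(u + 15))/3 = ((-11 + u)*(15 + u))/3 = (-11 + u)*(15 + u)/3)
-1228 + j(-39)*B(-34, X(2, 0)) = -1228 + (-55 + (⅓)*(-39)² + (4/3)*(-39))*(11 - ½*(-34)) = -1228 + (-55 + (⅓)*1521 - 52)*(11 + 17) = -1228 + (-55 + 507 - 52)*28 = -1228 + 400*28 = -1228 + 11200 = 9972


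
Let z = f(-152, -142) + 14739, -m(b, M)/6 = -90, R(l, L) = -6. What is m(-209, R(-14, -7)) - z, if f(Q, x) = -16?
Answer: -14183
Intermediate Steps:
m(b, M) = 540 (m(b, M) = -6*(-90) = 540)
z = 14723 (z = -16 + 14739 = 14723)
m(-209, R(-14, -7)) - z = 540 - 1*14723 = 540 - 14723 = -14183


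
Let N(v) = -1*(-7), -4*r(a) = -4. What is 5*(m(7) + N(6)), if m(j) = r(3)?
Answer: 40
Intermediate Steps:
r(a) = 1 (r(a) = -¼*(-4) = 1)
m(j) = 1
N(v) = 7
5*(m(7) + N(6)) = 5*(1 + 7) = 5*8 = 40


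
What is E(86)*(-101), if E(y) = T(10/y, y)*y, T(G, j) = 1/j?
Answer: -101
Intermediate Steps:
E(y) = 1 (E(y) = y/y = 1)
E(86)*(-101) = 1*(-101) = -101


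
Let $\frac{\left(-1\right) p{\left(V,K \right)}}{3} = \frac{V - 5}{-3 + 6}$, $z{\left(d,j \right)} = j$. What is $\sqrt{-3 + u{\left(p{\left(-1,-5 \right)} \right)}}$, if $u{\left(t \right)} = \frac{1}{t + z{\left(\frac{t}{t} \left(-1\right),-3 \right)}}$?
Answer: $\frac{2 i \sqrt{6}}{3} \approx 1.633 i$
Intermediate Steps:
$p{\left(V,K \right)} = 5 - V$ ($p{\left(V,K \right)} = - 3 \frac{V - 5}{-3 + 6} = - 3 \frac{-5 + V}{3} = - 3 \left(-5 + V\right) \frac{1}{3} = - 3 \left(- \frac{5}{3} + \frac{V}{3}\right) = 5 - V$)
$u{\left(t \right)} = \frac{1}{-3 + t}$ ($u{\left(t \right)} = \frac{1}{t - 3} = \frac{1}{-3 + t}$)
$\sqrt{-3 + u{\left(p{\left(-1,-5 \right)} \right)}} = \sqrt{-3 + \frac{1}{-3 + \left(5 - -1\right)}} = \sqrt{-3 + \frac{1}{-3 + \left(5 + 1\right)}} = \sqrt{-3 + \frac{1}{-3 + 6}} = \sqrt{-3 + \frac{1}{3}} = \sqrt{- \frac{8}{3}} = \frac{2 i \sqrt{6}}{3}$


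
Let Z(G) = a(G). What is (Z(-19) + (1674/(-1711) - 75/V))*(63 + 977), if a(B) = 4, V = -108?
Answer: 59512700/15399 ≈ 3864.7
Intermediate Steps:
Z(G) = 4
(Z(-19) + (1674/(-1711) - 75/V))*(63 + 977) = (4 + (1674/(-1711) - 75/(-108)))*(63 + 977) = (4 + (1674*(-1/1711) - 75*(-1/108)))*1040 = (4 + (-1674/1711 + 25/36))*1040 = (4 - 17489/61596)*1040 = (228895/61596)*1040 = 59512700/15399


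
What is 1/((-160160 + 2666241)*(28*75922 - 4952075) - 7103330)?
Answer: -1/7082841084309 ≈ -1.4119e-13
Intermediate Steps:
1/((-160160 + 2666241)*(28*75922 - 4952075) - 7103330) = 1/(2506081*(2125816 - 4952075) - 7103330) = 1/(2506081*(-2826259) - 7103330) = 1/(-7082833980979 - 7103330) = 1/(-7082841084309) = -1/7082841084309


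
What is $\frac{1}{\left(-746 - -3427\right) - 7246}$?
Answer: $- \frac{1}{4565} \approx -0.00021906$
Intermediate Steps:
$\frac{1}{\left(-746 - -3427\right) - 7246} = \frac{1}{\left(-746 + 3427\right) - 7246} = \frac{1}{2681 - 7246} = \frac{1}{-4565} = - \frac{1}{4565}$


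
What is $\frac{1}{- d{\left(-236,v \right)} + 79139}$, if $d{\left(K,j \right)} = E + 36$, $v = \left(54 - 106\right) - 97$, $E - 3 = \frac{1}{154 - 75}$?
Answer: $\frac{79}{6248899} \approx 1.2642 \cdot 10^{-5}$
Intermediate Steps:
$E = \frac{238}{79}$ ($E = 3 + \frac{1}{154 - 75} = 3 + \frac{1}{79} = \frac{238}{79} \approx 3.0127$)
$v = -149$ ($v = -52 - 97 = -149$)
$d{\left(K,j \right)} = \frac{3082}{79}$ ($d{\left(K,j \right)} = \frac{238}{79} + 36 = \frac{3082}{79}$)
$\frac{1}{- d{\left(-236,v \right)} + 79139} = \frac{1}{\left(-1\right) \frac{3082}{79} + 79139} = \frac{1}{- \frac{3082}{79} + 79139} = \frac{1}{\frac{6248899}{79}} = \frac{79}{6248899}$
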